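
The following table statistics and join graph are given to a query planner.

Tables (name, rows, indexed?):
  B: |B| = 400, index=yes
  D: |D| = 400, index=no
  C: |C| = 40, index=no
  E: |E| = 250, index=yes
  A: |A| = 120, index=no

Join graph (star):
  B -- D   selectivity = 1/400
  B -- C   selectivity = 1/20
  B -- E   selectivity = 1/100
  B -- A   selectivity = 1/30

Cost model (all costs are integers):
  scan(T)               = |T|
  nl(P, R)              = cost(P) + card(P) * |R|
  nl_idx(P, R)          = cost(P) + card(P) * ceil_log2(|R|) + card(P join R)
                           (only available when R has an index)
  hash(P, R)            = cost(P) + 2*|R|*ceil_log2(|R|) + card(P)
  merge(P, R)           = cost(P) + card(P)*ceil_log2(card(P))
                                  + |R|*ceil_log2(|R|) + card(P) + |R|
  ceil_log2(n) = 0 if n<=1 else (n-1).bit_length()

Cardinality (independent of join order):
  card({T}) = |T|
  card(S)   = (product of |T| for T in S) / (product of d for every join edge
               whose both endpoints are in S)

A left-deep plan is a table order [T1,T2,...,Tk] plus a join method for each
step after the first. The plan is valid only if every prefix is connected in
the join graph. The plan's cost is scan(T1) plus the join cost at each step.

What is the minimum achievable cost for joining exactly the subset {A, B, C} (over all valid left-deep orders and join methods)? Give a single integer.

Selinger DP over subsets of {A,B,C}:
  {B}: scan cost=400, card=400
  {C}: scan cost=40, card=40
  {A}: scan cost=120, card=120
  {BC}: card=800; try (B,nl_idx)→1200, (C,hash)→1280, (B,merge)→4320, (C,merge)→4680, (B,hash)→7280, (B,nl)→16040 …(+1); best=1200 via (B,nl_idx)
  {AB}: card=1600; try (A,hash)→2480, (B,nl_idx)→2800, (B,merge)→5080, (A,merge)→5360, (B,hash)→7440, (B,nl)→48120 …(+1); best=2480 via (A,hash)
  {ABC}: card=3200; try (A,hash)→3680, (C,hash)→4560, (A,merge)→10960, (C,merge)→21960, (C,nl)→66480, (A,nl)→97200; best=3680 via (A,hash)

3680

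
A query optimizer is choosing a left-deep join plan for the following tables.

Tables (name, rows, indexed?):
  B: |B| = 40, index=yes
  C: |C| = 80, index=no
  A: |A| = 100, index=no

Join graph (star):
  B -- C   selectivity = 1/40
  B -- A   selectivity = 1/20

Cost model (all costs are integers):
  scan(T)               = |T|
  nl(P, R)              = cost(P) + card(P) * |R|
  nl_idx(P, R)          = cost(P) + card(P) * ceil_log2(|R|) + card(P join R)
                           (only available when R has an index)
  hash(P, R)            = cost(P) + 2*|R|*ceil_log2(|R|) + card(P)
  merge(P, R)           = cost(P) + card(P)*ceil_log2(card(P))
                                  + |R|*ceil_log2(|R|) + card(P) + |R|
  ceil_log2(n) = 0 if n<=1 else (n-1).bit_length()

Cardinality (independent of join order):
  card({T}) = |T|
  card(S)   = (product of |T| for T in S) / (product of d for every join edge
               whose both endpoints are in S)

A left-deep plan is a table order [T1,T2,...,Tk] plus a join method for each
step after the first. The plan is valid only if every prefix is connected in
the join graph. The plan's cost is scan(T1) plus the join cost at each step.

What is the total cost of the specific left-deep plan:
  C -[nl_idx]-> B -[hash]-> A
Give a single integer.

step 1: scan C: cost=80, card=80
step 2: join B via nl_idx
    card(P join B) = 80*40/(40) = 80
    cost = 80 + 80*6 + 80 = 640
step 3: join A via hash
    card(P join A) = 80*100/(20) = 400
    cost = 640 + 2*100*7 + 80 = 2120

2120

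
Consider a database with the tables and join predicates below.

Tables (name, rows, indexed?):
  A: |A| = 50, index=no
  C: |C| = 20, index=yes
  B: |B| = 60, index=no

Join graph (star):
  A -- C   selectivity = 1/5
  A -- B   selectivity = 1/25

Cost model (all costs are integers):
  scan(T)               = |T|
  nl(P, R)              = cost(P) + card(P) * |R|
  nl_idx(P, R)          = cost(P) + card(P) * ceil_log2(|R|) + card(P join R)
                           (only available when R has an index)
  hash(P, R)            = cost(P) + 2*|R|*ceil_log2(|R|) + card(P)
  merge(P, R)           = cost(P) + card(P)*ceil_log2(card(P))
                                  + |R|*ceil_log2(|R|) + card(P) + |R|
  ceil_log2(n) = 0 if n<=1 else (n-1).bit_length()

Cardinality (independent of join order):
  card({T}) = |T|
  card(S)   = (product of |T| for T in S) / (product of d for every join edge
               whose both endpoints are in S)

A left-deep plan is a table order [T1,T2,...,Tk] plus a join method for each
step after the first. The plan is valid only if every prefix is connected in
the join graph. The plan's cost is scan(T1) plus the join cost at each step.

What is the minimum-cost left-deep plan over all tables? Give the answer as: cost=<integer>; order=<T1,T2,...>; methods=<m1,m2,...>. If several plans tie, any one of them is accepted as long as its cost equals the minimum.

Selinger DP (subsets sized 1..n):
  {A}: scan cost=50, card=50
  {C}: scan cost=20, card=20
  {B}: scan cost=60, card=60
  {AC}: card=200; try (C,hash)→300, (A,merge)→490, (C,nl_idx)→500, (C,merge)→520, (A,hash)→640, (A,nl)→1020 …(+1); best=300 via (C,hash)
  {AB}: card=120; try (A,hash)→720, (B,hash)→820, (B,merge)→820, (A,merge)→830, (B,nl)→3050, (A,nl)→3060; best=720 via (A,hash)
  {ABC}: card=480; try (C,hash)→1040, (B,hash)→1220, (C,merge)→1800, (C,nl_idx)→1800, (B,merge)→2520, (C,nl)→3120 …(+1); best=1040 via (C,hash)

cost=1040; order=B,A,C; methods=hash,hash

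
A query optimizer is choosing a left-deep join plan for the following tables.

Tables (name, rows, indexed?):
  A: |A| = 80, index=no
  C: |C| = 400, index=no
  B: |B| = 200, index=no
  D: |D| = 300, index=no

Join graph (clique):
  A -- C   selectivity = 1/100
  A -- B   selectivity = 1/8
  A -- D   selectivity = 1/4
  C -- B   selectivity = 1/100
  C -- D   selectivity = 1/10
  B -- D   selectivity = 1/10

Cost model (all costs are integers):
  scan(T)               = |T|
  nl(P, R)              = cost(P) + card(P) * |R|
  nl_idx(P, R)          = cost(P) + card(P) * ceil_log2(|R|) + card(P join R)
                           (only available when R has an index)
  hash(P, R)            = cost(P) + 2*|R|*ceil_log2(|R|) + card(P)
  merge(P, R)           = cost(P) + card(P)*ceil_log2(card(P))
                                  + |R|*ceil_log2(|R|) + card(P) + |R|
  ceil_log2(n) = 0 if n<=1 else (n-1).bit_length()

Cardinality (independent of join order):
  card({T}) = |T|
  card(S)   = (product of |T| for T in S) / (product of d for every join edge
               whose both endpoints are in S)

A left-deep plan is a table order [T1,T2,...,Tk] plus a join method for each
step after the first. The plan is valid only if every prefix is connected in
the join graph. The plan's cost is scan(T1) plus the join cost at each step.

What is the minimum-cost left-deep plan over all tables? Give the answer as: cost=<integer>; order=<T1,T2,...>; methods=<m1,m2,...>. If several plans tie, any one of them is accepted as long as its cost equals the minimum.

Selinger DP (subsets sized 1..n):
  {A}: scan cost=80, card=80
  {C}: scan cost=400, card=400
  {B}: scan cost=200, card=200
  {D}: scan cost=300, card=300
  {AC}: card=320; try (A,hash)→1920, (C,merge)→4720, (A,merge)→5040, (C,hash)→7360, (C,nl)→32080, (A,nl)→32400; best=1920 via (A,hash)
  {AB}: card=2000; try (A,hash)→1520, (B,merge)→2520, (A,merge)→2640, (B,hash)→3360, (B,nl)→16080, (A,nl)→16200; best=1520 via (A,hash)
  {AD}: card=6000; try (A,hash)→1720, (D,merge)→3720, (A,merge)→3940, (D,hash)→5560, (D,nl)→24080, (A,nl)→24300; best=1720 via (A,hash)
  {BC}: card=800; try (B,hash)→4000, (C,merge)→6000, (B,merge)→6200, (C,hash)→7600, (C,nl)→80200, (B,nl)→80400; best=4000 via (B,hash)
  {CD}: card=12000; try (D,hash)→6200, (C,merge)→7300, (D,merge)→7400, (C,hash)→7800, (C,nl)→120300, (D,nl)→120400; best=6200 via (D,hash)
  {BD}: card=6000; try (B,hash)→3800, (D,merge)→5000, (B,merge)→5100, (D,hash)→5800, (D,nl)→60200, (B,nl)→60300; best=3800 via (B,hash)
  {ABC}: card=80; try (B,hash)→5440, (A,hash)→5920, (B,merge)→6920, (C,hash)→10720, (A,merge)→13440, (C,merge)→29520 …(+3); best=5440 via (B,hash)
  {ACD}: card=2400; try (D,hash)→7640, (D,merge)→8120, (C,hash)→14920, (A,hash)→19320, (C,merge)→89720, (D,nl)→97920 …(+3); best=7640 via (D,hash)
  {ABD}: card=15000; try (D,hash)→8920, (B,hash)→10920, (A,hash)→10920, (D,merge)→28520, (B,merge)→87520, (A,merge)→88440 …(+3); best=8920 via (D,hash)
  {BCD}: card=2400; try (D,hash)→10200, (D,merge)→15800, (C,hash)→17000, (B,hash)→21400, (C,merge)→91800, (B,merge)→188000 …(+3); best=10200 via (D,hash)
  {ABCD}: card=60; try (D,merge)→9080, (D,hash)→10920, (B,hash)→13240, (A,hash)→13720, (D,nl)→29440, (C,hash)→31120 …(+6); best=9080 via (D,merge)

cost=9080; order=C,A,B,D; methods=hash,hash,merge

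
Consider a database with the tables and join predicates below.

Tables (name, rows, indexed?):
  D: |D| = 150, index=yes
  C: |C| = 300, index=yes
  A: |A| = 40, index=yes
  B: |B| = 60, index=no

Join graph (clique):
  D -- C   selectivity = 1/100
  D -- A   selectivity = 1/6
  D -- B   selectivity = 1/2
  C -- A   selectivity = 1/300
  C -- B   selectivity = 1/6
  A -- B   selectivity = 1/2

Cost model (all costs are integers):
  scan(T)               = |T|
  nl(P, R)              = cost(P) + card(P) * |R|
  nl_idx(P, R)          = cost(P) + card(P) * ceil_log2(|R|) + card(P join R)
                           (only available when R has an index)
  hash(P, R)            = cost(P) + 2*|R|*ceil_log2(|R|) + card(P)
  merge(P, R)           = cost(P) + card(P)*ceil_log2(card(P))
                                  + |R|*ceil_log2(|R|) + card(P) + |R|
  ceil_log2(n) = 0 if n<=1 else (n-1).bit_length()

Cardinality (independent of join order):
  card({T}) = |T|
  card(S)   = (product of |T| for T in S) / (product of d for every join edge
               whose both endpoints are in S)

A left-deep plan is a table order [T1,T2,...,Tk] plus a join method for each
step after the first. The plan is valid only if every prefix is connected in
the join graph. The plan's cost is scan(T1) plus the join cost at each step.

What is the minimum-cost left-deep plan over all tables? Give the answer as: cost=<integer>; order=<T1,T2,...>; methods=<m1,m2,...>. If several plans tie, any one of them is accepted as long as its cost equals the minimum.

Selinger DP (subsets sized 1..n):
  {D}: scan cost=150, card=150
  {C}: scan cost=300, card=300
  {A}: scan cost=40, card=40
  {B}: scan cost=60, card=60
  {CD}: card=450; try (C,nl_idx)→1950, (D,hash)→3000, (D,nl_idx)→3150, (C,merge)→4500, (D,merge)→4650, (C,hash)→5700 …(+2); best=1950 via (C,nl_idx)
  {AD}: card=1000; try (A,hash)→780, (D,nl_idx)→1360, (D,merge)→1670, (A,merge)→1780, (A,nl_idx)→2050, (D,hash)→2480 …(+2); best=780 via (A,hash)
  {BD}: card=4500; try (B,hash)→1020, (D,merge)→1830, (B,merge)→1920, (D,hash)→2520, (D,nl_idx)→5040, (D,nl)→9060 …(+1); best=1020 via (B,hash)
  {AC}: card=40; try (C,nl_idx)→440, (A,hash)→1080, (A,nl_idx)→2140, (C,merge)→3320, (A,merge)→3580, (C,hash)→5480 …(+2); best=440 via (C,nl_idx)
  {BC}: card=3000; try (B,hash)→1320, (C,merge)→3480, (C,nl_idx)→3600, (B,merge)→3720, (C,hash)→5520, (C,nl)→18060 …(+1); best=1320 via (B,hash)
  {AB}: card=1200; try (A,hash)→600, (B,merge)→740, (A,merge)→760, (B,hash)→800, (A,nl_idx)→1620, (B,nl)→2440 …(+1); best=600 via (A,hash)
  {ACD}: card=10; try (D,nl_idx)→770, (D,merge)→2070, (D,hash)→2880, (A,hash)→2880, (A,nl_idx)→4660, (D,nl)→6440 …(+6); best=770 via (D,nl_idx)
  {BCD}: card=2250; try (B,hash)→3120, (D,hash)→6720, (B,merge)→6870, (C,hash)→10920, (D,nl_idx)→27570, (B,nl)→28950 …(+5); best=3120 via (B,hash)
  {ABD}: card=15000; try (B,hash)→2500, (D,hash)→4200, (A,hash)→6000, (B,merge)→12200, (D,merge)→16350, (D,nl_idx)→25200 …(+5); best=2500 via (B,hash)
  {ABC}: card=200; try (B,merge)→1140, (B,hash)→1200, (B,nl)→2840, (A,hash)→4800, (C,hash)→7200, (C,nl_idx)→11600 …(+5); best=1140 via (B,merge)
  {ABCD}: card=25; try (B,merge)→1240, (B,nl)→1370, (B,hash)→1500, (D,nl_idx)→2765, (D,hash)→3740, (D,merge)→4290 …(+9); best=1240 via (B,merge)

cost=1240; order=A,C,D,B; methods=nl_idx,nl_idx,merge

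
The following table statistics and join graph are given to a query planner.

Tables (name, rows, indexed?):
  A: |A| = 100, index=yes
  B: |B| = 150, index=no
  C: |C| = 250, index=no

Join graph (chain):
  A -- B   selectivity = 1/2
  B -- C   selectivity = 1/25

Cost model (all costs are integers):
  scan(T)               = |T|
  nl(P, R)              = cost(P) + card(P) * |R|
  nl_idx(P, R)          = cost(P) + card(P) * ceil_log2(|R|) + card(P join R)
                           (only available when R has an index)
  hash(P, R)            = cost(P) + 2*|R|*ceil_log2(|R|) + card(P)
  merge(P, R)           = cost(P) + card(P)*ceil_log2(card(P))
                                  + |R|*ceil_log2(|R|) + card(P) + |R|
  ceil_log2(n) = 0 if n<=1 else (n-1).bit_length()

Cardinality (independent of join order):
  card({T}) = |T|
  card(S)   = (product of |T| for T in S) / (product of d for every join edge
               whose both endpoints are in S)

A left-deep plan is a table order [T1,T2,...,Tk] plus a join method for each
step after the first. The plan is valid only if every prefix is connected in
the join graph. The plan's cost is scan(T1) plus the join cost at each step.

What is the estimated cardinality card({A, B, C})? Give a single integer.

75000

Tables in S: A(100), B(150), C(250)
Edges inside S: A-B(d=2), B-C(d=25)
numerator = 100 * 150 * 250 = 3750000
denominator = 2 * 25 = 50
card(S) = 3750000 / 50 = 75000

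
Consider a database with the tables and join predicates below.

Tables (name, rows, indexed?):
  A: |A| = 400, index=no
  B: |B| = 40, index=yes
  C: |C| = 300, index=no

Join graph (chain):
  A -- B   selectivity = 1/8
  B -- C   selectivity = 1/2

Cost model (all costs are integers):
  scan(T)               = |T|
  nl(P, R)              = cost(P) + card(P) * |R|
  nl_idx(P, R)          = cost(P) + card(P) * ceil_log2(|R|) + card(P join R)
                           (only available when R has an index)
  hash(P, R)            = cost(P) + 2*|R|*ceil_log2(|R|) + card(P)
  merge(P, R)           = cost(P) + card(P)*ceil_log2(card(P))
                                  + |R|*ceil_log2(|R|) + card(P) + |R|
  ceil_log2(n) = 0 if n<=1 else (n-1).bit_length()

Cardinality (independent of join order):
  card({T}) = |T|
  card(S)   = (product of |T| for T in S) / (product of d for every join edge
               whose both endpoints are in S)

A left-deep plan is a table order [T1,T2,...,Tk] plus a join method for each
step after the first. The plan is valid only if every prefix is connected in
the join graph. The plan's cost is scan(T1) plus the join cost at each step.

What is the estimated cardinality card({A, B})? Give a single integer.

Tables in S: A(400), B(40)
Edges inside S: A-B(d=8)
numerator = 400 * 40 = 16000
denominator = 8 = 8
card(S) = 16000 / 8 = 2000

2000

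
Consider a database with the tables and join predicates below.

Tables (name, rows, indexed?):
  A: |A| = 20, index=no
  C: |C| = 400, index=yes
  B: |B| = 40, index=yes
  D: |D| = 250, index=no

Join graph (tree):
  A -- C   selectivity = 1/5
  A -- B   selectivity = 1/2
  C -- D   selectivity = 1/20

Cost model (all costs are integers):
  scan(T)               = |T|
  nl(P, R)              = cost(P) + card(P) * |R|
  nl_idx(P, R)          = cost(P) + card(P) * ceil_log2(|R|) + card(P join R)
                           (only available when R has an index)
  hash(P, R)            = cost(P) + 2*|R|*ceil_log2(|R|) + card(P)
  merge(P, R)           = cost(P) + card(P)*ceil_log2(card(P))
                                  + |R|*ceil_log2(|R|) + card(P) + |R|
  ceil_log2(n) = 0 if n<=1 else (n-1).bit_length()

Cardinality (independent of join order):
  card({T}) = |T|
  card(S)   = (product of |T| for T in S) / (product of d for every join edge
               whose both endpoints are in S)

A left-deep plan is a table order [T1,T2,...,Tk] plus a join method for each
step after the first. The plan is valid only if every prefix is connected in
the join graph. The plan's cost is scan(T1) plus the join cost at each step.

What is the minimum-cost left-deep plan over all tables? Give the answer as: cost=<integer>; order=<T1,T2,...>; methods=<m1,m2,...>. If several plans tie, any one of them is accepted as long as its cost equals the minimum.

cost=27080; order=C,A,D,B; methods=hash,hash,hash

Selinger DP (subsets sized 1..n):
  {A}: scan cost=20, card=20
  {C}: scan cost=400, card=400
  {B}: scan cost=40, card=40
  {D}: scan cost=250, card=250
  {AC}: card=1600; try (A,hash)→1000, (C,nl_idx)→1800, (C,merge)→4140, (A,merge)→4520, (C,hash)→7240, (C,nl)→8020 …(+1); best=1000 via (A,hash)
  {AB}: card=400; try (A,hash)→280, (B,merge)→420, (A,merge)→440, (B,hash)→520, (B,nl_idx)→540, (B,nl)→820 …(+1); best=280 via (A,hash)
  {CD}: card=5000; try (D,hash)→4800, (C,merge)→6500, (D,merge)→6650, (C,nl_idx)→7500, (C,hash)→7700, (C,nl)→100250 …(+1); best=4800 via (D,hash)
  {ABC}: card=32000; try (B,hash)→3080, (C,hash)→7880, (C,merge)→8280, (B,merge)→20480, (C,nl_idx)→35880, (B,nl_idx)→42600 …(+2); best=3080 via (B,hash)
  {ACD}: card=20000; try (D,hash)→6600, (A,hash)→10000, (D,merge)→22450, (A,merge)→74920, (A,nl)→104800, (D,nl)→401000; best=6600 via (D,hash)
  {ABCD}: card=400000; try (B,hash)→27080, (D,hash)→39080, (B,merge)→326880, (D,merge)→517330, (B,nl_idx)→526600, (B,nl)→806600 …(+1); best=27080 via (B,hash)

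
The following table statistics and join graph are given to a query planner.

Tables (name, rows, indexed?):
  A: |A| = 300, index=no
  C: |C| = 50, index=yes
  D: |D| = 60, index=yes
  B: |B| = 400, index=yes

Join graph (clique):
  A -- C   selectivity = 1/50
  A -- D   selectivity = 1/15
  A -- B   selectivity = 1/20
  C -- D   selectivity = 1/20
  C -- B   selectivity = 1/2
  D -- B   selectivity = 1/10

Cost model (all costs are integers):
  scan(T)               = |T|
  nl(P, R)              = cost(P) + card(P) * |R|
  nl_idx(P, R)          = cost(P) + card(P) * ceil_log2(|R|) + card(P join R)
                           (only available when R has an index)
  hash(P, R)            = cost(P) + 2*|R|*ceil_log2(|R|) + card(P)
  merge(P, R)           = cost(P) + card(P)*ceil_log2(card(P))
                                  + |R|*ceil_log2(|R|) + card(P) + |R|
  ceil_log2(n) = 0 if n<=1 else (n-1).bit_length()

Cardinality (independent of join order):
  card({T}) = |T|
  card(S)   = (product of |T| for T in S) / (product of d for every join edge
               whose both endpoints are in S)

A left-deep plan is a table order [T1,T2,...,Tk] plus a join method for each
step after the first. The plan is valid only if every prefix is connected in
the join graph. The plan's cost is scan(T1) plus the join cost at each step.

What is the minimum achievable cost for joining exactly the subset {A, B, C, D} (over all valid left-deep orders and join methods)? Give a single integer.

2820

Selinger DP over subsets of {A,B,C,D}:
  {A}: scan cost=300, card=300
  {C}: scan cost=50, card=50
  {D}: scan cost=60, card=60
  {B}: scan cost=400, card=400
  {AC}: card=300; try (C,hash)→1200, (C,nl_idx)→2400, (A,merge)→3400, (C,merge)→3650, (A,hash)→5500, (A,nl)→15050 …(+1); best=1200 via (C,hash)
  {AD}: card=1200; try (D,hash)→1320, (D,nl_idx)→3300, (A,merge)→3480, (D,merge)→3720, (A,hash)→5520, (A,nl)→18060 …(+1); best=1320 via (D,hash)
  {AB}: card=6000; try (A,hash)→6200, (B,merge)→7300, (A,merge)→7400, (B,hash)→7800, (B,nl_idx)→9000, (B,nl)→120300 …(+1); best=6200 via (A,hash)
  {CD}: card=150; try (D,nl_idx)→500, (C,nl_idx)→570, (C,hash)→720, (D,hash)→820, (D,merge)→820, (C,merge)→830 …(+2); best=500 via (D,nl_idx)
  {BC}: card=10000; try (C,hash)→1400, (B,merge)→4400, (C,merge)→4750, (B,hash)→7300, (B,nl_idx)→10500, (C,nl_idx)→12800 …(+2); best=1400 via (C,hash)
  {BD}: card=2400; try (D,hash)→1520, (B,nl_idx)→3000, (B,merge)→4480, (D,merge)→4820, (D,nl_idx)→5200, (B,hash)→7320 …(+2); best=1520 via (D,hash)
  {ACD}: card=60; try (D,hash)→2220, (D,nl_idx)→3060, (C,hash)→3120, (D,merge)→4620, (A,merge)→4850, (A,hash)→6050 …(+5); best=2220 via (D,hash)
  {ABC}: card=3000; try (B,nl_idx)→6900, (B,merge)→8200, (B,hash)→8700, (C,hash)→12800, (A,hash)→16800, (C,nl_idx)→45200 …(+5); best=6900 via (B,nl_idx)
  {ABD}: card=2400; try (A,hash)→9320, (B,hash)→9720, (D,hash)→12920, (B,nl_idx)→14520, (B,merge)→19720, (A,merge)→35720 …(+5); best=9320 via (A,hash)
  {BCD}: card=3000; try (C,hash)→4520, (B,nl_idx)→4850, (B,merge)→5850, (B,hash)→7850, (D,hash)→12120, (C,nl_idx)→18920 …(+6); best=4520 via (C,hash)
  {ABCD}: card=60; try (B,nl_idx)→2820, (B,merge)→6640, (B,hash)→9480, (D,hash)→10620, (C,hash)→12320, (A,hash)→12920 …(+9); best=2820 via (B,nl_idx)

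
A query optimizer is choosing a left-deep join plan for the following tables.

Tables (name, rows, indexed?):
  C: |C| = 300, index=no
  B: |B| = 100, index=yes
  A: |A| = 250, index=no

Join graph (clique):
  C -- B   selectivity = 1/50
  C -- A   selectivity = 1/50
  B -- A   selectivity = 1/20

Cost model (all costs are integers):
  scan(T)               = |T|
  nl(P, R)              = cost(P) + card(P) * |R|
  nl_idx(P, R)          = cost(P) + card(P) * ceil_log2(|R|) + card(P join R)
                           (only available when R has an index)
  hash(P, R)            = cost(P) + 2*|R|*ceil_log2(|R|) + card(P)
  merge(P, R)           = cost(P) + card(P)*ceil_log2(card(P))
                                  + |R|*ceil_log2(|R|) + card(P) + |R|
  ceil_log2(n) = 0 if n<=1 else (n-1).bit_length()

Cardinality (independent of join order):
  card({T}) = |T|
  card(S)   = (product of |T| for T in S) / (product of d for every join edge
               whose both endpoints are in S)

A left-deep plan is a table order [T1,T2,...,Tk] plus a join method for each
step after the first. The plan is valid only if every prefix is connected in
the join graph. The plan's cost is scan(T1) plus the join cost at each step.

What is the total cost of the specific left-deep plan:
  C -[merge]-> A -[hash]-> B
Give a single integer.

8450

step 1: scan C: cost=300, card=300
step 2: join A via merge
    card(P join A) = 300*250/(50) = 1500
    cost = 300 + 300*9 + 250*8 + 300 + 250 = 5550
step 3: join B via hash
    card(P join B) = 1500*100/(50*20) = 150
    cost = 5550 + 2*100*7 + 1500 = 8450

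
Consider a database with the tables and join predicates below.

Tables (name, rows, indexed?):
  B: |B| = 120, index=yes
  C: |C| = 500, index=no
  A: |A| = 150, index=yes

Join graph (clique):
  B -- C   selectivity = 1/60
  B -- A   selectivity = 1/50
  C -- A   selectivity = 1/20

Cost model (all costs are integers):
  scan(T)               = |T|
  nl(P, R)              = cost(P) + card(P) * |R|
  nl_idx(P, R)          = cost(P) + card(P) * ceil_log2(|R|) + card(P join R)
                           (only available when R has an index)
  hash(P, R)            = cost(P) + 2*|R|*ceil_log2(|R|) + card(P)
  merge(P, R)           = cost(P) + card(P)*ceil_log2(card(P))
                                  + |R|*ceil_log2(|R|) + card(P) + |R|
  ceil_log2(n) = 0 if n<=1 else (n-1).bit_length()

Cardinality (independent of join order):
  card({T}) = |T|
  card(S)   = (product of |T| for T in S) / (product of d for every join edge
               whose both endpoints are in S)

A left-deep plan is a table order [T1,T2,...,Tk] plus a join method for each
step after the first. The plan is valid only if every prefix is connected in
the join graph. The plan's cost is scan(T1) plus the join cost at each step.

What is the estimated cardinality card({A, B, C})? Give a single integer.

Tables in S: A(150), B(120), C(500)
Edges inside S: B-C(d=60), B-A(d=50), C-A(d=20)
numerator = 150 * 120 * 500 = 9000000
denominator = 60 * 50 * 20 = 60000
card(S) = 9000000 / 60000 = 150

150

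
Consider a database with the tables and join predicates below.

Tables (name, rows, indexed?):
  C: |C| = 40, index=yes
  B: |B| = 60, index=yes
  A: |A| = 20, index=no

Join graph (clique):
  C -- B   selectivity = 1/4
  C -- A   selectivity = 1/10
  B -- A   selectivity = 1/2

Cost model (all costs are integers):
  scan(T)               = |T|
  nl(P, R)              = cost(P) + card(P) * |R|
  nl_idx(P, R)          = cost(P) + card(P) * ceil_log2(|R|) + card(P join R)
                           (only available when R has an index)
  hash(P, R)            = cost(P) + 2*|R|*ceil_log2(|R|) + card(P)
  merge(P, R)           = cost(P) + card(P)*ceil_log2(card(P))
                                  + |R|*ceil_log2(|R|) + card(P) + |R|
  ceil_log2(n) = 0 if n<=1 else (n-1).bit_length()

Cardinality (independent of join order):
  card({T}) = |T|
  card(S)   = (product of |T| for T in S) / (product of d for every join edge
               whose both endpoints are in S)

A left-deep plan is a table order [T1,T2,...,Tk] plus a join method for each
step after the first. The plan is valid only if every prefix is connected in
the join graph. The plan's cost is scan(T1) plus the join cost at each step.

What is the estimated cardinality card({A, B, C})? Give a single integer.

Tables in S: A(20), B(60), C(40)
Edges inside S: C-B(d=4), C-A(d=10), B-A(d=2)
numerator = 20 * 60 * 40 = 48000
denominator = 4 * 10 * 2 = 80
card(S) = 48000 / 80 = 600

600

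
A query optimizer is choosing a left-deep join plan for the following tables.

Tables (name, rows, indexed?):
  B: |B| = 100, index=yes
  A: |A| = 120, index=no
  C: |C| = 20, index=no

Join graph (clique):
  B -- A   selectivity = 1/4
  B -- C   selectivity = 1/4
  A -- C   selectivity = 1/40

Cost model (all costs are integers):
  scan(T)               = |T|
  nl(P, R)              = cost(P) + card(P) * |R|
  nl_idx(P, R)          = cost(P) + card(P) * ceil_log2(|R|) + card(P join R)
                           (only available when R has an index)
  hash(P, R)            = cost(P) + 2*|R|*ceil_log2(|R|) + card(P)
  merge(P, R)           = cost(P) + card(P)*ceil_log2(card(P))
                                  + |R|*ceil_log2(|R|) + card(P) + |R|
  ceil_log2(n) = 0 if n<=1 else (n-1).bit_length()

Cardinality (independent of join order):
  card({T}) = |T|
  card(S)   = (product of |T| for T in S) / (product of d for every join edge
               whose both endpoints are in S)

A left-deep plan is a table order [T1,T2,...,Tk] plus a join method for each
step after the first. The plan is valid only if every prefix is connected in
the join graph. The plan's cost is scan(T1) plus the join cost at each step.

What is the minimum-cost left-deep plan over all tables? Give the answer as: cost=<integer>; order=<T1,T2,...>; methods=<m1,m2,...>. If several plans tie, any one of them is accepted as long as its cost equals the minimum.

Selinger DP (subsets sized 1..n):
  {B}: scan cost=100, card=100
  {A}: scan cost=120, card=120
  {C}: scan cost=20, card=20
  {AB}: card=3000; try (B,hash)→1640, (A,merge)→1860, (B,merge)→1880, (A,hash)→1880, (B,nl_idx)→3960, (A,nl)→12100 …(+1); best=1640 via (B,hash)
  {BC}: card=500; try (C,hash)→400, (B,nl_idx)→660, (B,merge)→940, (C,merge)→1020, (B,hash)→1440, (B,nl)→2020 …(+1); best=400 via (C,hash)
  {AC}: card=60; try (C,hash)→440, (A,merge)→1100, (C,merge)→1200, (A,hash)→1720, (A,nl)→2420, (C,nl)→2520; best=440 via (C,hash)
  {ABC}: card=375; try (B,nl_idx)→1235, (B,merge)→1660, (B,hash)→1900, (A,hash)→2580, (C,hash)→4840, (A,merge)→6360 …(+4); best=1235 via (B,nl_idx)

cost=1235; order=A,C,B; methods=hash,nl_idx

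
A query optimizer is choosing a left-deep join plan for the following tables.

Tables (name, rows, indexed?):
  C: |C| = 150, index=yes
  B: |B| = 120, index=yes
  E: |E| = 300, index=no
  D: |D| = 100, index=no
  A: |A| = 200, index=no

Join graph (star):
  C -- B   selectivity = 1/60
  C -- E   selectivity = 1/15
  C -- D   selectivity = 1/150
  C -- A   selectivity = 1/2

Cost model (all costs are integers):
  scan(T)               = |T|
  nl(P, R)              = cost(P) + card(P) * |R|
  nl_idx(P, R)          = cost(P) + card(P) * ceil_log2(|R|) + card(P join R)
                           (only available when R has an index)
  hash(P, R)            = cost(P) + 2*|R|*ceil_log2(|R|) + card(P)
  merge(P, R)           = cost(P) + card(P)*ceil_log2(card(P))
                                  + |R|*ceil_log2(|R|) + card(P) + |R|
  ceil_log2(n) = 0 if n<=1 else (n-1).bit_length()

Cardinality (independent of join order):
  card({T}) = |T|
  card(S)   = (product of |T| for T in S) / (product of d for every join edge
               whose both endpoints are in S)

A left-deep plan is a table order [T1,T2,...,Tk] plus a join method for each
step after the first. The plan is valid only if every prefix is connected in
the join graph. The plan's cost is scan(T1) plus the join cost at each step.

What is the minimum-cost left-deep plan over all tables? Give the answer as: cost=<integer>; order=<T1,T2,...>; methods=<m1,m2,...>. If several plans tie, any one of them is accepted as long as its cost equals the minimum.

cost=13900; order=D,C,B,E,A; methods=nl_idx,nl_idx,merge,hash

Selinger DP (subsets sized 1..n):
  {C}: scan cost=150, card=150
  {B}: scan cost=120, card=120
  {E}: scan cost=300, card=300
  {D}: scan cost=100, card=100
  {A}: scan cost=200, card=200
  {BC}: card=300; try (C,nl_idx)→1380, (B,nl_idx)→1500, (B,hash)→1980, (C,merge)→2430, (B,merge)→2460, (C,hash)→2640 …(+2); best=1380 via (C,nl_idx)
  {CE}: card=3000; try (C,hash)→3000, (E,merge)→4500, (C,merge)→4650, (E,hash)→5700, (C,nl_idx)→5700, (E,nl)→45150 …(+1); best=3000 via (C,hash)
  {CD}: card=100; try (C,nl_idx)→1000, (D,hash)→1700, (C,merge)→2250, (D,merge)→2300, (C,hash)→2600, (C,nl)→15100 …(+1); best=1000 via (C,nl_idx)
  {AC}: card=15000; try (C,hash)→2800, (A,merge)→3300, (C,merge)→3350, (A,hash)→3500, (C,nl_idx)→16800, (A,nl)→30150 …(+1); best=2800 via (C,hash)
  {BCE}: card=6000; try (E,hash)→7080, (E,merge)→7380, (B,hash)→7680, (B,nl_idx)→30000, (B,merge)→42960, (E,nl)→91380 …(+1); best=7080 via (E,hash)
  {BCD}: card=200; try (B,nl_idx)→1900, (B,merge)→2760, (B,hash)→2780, (D,hash)→3080, (D,merge)→5180, (B,nl)→13000 …(+1); best=1900 via (B,nl_idx)
  {ABC}: card=30000; try (A,hash)→4880, (A,merge)→6180, (B,hash)→19480, (A,nl)→61380, (B,nl_idx)→137800, (B,merge)→228760 …(+1); best=4880 via (A,hash)
  {CDE}: card=2000; try (E,merge)→4800, (E,hash)→6500, (D,hash)→7400, (E,nl)→31000, (D,merge)→42800, (D,nl)→303000; best=4800 via (E,merge)
  {ACE}: card=300000; try (A,hash)→9200, (E,hash)→23200, (A,merge)→43800, (E,merge)→230800, (A,nl)→603000, (E,nl)→4502800; best=9200 via (A,hash)
  {ACD}: card=10000; try (A,merge)→3600, (A,hash)→4300, (D,hash)→19200, (A,nl)→21000, (D,merge)→228600, (D,nl)→1502800; best=3600 via (A,merge)
  {BCDE}: card=4000; try (E,merge)→6700, (E,hash)→7500, (B,hash)→8480, (D,hash)→14480, (B,nl_idx)→22800, (B,merge)→29760 …(+4); best=6700 via (E,merge)
  {ABCE}: card=600000; try (A,hash)→16280, (E,hash)→40280, (A,merge)→92880, (B,hash)→310880, (E,merge)→487880, (A,nl)→1207080 …(+4); best=16280 via (A,hash)
  {ABCD}: card=20000; try (A,hash)→5300, (A,merge)→5500, (B,hash)→15280, (D,hash)→36280, (A,nl)→41900, (B,nl_idx)→93600 …(+4); best=5300 via (A,hash)
  {ACDE}: card=200000; try (A,hash)→10000, (E,hash)→19000, (A,merge)→30600, (E,merge)→156600, (D,hash)→310600, (A,nl)→404800 …(+3); best=10000 via (A,hash)
  {ABCDE}: card=400000; try (A,hash)→13900, (E,hash)→30700, (A,merge)→60500, (B,hash)→211680, (E,merge)→328300, (D,hash)→617680 …(+7); best=13900 via (A,hash)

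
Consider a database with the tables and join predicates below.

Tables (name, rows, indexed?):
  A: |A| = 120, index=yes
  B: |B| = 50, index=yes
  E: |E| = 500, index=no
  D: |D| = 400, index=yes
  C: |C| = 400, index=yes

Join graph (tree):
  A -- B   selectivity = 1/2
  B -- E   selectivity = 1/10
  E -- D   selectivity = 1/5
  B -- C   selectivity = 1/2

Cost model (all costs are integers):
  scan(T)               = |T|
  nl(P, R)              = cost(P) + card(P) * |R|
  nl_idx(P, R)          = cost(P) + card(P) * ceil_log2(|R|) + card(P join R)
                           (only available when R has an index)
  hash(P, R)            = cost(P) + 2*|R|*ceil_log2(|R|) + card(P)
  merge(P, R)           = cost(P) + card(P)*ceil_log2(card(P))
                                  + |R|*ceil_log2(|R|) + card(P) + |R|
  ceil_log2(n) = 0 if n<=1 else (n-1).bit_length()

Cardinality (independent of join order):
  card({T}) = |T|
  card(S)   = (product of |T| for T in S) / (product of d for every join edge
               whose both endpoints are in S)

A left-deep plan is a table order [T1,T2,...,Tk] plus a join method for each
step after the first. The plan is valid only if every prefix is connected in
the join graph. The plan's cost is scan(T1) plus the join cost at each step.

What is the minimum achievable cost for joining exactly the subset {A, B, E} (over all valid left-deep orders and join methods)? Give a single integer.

5780

Selinger DP over subsets of {A,B,E}:
  {A}: scan cost=120, card=120
  {B}: scan cost=50, card=50
  {E}: scan cost=500, card=500
  {AB}: card=3000; try (B,hash)→840, (A,merge)→1360, (B,merge)→1430, (A,hash)→1780, (A,nl_idx)→3400, (B,nl_idx)→3840 …(+2); best=840 via (B,hash)
  {BE}: card=2500; try (B,hash)→1600, (E,merge)→5400, (B,merge)→5850, (B,nl_idx)→6000, (E,hash)→9100, (E,nl)→25050 …(+1); best=1600 via (B,hash)
  {ABE}: card=150000; try (A,hash)→5780, (E,hash)→12840, (A,merge)→35060, (E,merge)→44840, (A,nl_idx)→169100, (A,nl)→301600 …(+1); best=5780 via (A,hash)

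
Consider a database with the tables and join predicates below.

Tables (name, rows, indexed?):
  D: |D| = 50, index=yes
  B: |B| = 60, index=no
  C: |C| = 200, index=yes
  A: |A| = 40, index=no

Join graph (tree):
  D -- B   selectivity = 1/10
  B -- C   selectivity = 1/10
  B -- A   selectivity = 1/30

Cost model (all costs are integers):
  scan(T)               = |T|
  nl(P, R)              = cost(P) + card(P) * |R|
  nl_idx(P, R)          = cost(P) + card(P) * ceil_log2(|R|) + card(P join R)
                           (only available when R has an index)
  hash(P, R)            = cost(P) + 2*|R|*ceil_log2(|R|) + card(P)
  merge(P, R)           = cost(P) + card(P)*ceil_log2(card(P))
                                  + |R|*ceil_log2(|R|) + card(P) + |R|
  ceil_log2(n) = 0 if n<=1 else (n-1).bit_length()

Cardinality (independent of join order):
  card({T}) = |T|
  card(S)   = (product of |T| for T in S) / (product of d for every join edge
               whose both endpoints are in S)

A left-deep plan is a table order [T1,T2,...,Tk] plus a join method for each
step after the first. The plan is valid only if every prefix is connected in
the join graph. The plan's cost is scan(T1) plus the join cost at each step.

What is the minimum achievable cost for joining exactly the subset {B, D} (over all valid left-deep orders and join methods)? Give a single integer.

720

Selinger DP over subsets of {B,D}:
  {D}: scan cost=50, card=50
  {B}: scan cost=60, card=60
  {BD}: card=300; try (D,hash)→720, (D,nl_idx)→720, (B,hash)→820, (B,merge)→820, (D,merge)→830, (B,nl)→3050 …(+1); best=720 via (D,hash)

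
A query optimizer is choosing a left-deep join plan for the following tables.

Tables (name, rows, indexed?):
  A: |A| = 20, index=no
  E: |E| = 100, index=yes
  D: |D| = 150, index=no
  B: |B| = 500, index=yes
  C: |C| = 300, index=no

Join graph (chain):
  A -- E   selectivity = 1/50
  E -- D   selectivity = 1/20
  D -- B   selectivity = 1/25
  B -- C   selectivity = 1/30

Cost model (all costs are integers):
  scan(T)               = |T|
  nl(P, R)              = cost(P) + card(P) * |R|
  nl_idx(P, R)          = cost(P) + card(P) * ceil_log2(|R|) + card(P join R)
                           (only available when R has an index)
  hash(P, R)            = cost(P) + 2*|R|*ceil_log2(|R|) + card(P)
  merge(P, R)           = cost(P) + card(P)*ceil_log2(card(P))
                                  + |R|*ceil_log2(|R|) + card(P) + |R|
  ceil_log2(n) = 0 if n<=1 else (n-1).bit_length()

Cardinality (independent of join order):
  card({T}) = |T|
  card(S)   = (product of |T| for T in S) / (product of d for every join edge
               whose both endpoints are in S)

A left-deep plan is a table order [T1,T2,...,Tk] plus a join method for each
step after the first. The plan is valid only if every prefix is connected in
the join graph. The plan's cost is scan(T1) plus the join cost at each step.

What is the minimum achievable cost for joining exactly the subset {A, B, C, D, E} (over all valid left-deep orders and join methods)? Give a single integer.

21230

Selinger DP over subsets of {A,B,C,D,E}:
  {A}: scan cost=20, card=20
  {E}: scan cost=100, card=100
  {D}: scan cost=150, card=150
  {B}: scan cost=500, card=500
  {C}: scan cost=300, card=300
  {AE}: card=40; try (E,nl_idx)→200, (A,hash)→400, (E,merge)→940, (A,merge)→1020, (E,hash)→1440, (E,nl)→2020 …(+1); best=200 via (E,nl_idx)
  {DE}: card=750; try (E,hash)→1700, (E,nl_idx)→1950, (D,merge)→2250, (E,merge)→2300, (D,hash)→2600, (D,nl)→15100 …(+1); best=1700 via (E,hash)
  {BD}: card=3000; try (D,hash)→3400, (B,nl_idx)→4500, (B,merge)→6500, (D,merge)→6850, (B,hash)→9300, (B,nl)→75150 …(+1); best=3400 via (D,hash)
  {BC}: card=5000; try (C,hash)→6400, (B,nl_idx)→8000, (B,merge)→8300, (C,merge)→8500, (B,hash)→9600, (B,nl)→150300 …(+1); best=6400 via (C,hash)
  {ADE}: card=300; try (D,merge)→1830, (D,hash)→2640, (A,hash)→2650, (D,nl)→6200, (A,merge)→10070, (A,nl)→16700; best=1830 via (D,merge)
  {BDE}: card=15000; try (E,hash)→7800, (B,hash)→11450, (B,merge)→14950, (B,nl_idx)→23450, (E,nl_idx)→39400, (E,merge)→43200 …(+2); best=7800 via (E,hash)
  {BCD}: card=30000; try (C,hash)→11800, (D,hash)→13800, (C,merge)→45400, (D,merge)→77750, (D,nl)→756400, (C,nl)→903400; best=11800 via (C,hash)
  {ABDE}: card=6000; try (B,merge)→9830, (B,nl_idx)→10530, (B,hash)→11130, (A,hash)→23000, (B,nl)→151830, (A,merge)→232920 …(+1); best=9830 via (B,merge)
  {BCDE}: card=150000; try (C,hash)→28200, (E,hash)→43200, (C,merge)→235800, (E,nl_idx)→371800, (E,merge)→492600, (E,nl)→3011800 …(+1); best=28200 via (C,hash)
  {ABCDE}: card=60000; try (C,hash)→21230, (C,merge)→96830, (A,hash)→178400, (C,nl)→1809830, (A,merge)→2878320, (A,nl)→3028200; best=21230 via (C,hash)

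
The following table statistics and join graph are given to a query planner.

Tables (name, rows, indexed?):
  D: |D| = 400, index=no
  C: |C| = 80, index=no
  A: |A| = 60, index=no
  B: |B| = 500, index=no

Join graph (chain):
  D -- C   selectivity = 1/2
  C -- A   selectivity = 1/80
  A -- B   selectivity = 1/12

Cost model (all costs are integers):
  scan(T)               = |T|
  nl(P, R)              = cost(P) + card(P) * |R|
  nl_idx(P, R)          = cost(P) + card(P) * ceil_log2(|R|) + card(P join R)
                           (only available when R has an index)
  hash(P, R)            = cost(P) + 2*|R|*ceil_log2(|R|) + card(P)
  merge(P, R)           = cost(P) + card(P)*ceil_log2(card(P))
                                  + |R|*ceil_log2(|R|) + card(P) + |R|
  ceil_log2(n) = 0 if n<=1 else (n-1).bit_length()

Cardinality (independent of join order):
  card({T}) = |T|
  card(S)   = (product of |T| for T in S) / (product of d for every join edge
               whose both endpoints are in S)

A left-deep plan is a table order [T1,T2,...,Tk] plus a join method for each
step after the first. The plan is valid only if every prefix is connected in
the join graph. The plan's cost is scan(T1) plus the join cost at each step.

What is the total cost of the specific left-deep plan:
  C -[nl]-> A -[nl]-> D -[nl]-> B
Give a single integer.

6028880

step 1: scan C: cost=80, card=80
step 2: join A via nl
    card(P join A) = 80*60/(80) = 60
    cost = 80 + 80*60 = 4880
step 3: join D via nl
    card(P join D) = 60*400/(2) = 12000
    cost = 4880 + 60*400 = 28880
step 4: join B via nl
    card(P join B) = 12000*500/(12) = 500000
    cost = 28880 + 12000*500 = 6028880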